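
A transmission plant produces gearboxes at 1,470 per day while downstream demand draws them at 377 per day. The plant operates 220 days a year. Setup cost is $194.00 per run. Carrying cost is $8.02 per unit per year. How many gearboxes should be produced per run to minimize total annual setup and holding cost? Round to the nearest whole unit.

Annual demand D = 377 × 220 = 82,940.
Production build-up factor (1 − d/p) = 1 − 377/1,470 = 0.7435.
Q* = √(2DS / (H(1 − d/p))) = √(2 × 82,940 × 194 / (8.02 × 0.7435)).
= √(32,180,720 / 5.9632) ≈ 2323.054.

Q* ≈ 2,323 gearboxes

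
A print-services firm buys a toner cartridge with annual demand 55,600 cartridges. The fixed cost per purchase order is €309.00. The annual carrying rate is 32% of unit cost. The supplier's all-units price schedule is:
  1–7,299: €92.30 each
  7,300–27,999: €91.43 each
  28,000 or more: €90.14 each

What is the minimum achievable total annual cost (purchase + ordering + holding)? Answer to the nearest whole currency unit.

TC* ≈ €5,163,737

Holding cost per unit per year at price C is H = 0.32·C.
For each price level, check whether its EOQ is feasible; otherwise the best quantity at that price is the breakpoint.
EOQ at €92.30 = 1078.6 (feasible in tier 1): TC = 55,600×€92.30 + (55,600/1078.6)×309 + (1078.6/2)×0.32×€92.30 = €5,163,737.19.
EOQ at €91.43 = 1083.7 < 7300, so use break Q=7300: TC = 55,600×€91.43 + (55,600/7300.0)×309 + (7300.0/2)×0.32×€91.43 = €5,192,651.72.
EOQ at €90.14 = 1091.4 < 28000, so use break Q=28000: TC = 55,600×€90.14 + (55,600/28000.0)×309 + (28000.0/2)×0.32×€90.14 = €5,416,224.79.
Lowest total cost among the candidates is at Q = 1078.6.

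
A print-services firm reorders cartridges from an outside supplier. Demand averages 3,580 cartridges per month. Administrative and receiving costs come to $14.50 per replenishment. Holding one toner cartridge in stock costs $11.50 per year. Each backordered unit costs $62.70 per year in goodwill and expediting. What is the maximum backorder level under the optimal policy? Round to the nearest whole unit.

S* ≈ 55 cartridges

Annual demand D = 3,580 × 12 = 42,960.
With planned backorders, Q* = √(2DS/H) · √((H+B)/B).
√(2DS/H) = √(2 × 42,960 × 14.5 / 11.5) = 329.141.
√((H+B)/B) = √((11.5+62.7)/62.7) = 1.0878.
Q* ≈ 358.056.
S* = Q* · H/(H+B) = 358.056 × 11.5/74.2 ≈ 55.494.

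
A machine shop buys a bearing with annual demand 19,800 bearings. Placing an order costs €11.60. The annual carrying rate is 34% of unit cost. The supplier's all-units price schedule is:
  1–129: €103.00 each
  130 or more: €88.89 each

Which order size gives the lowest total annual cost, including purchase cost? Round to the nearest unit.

Holding cost per unit per year at price C is H = 0.34·C.
For each price level, check whether its EOQ is feasible; otherwise the best quantity at that price is the breakpoint.
EOQ at €103.00 = 114.5 (feasible in tier 1): TC = 19,800×€103.00 + (19,800/114.5)×11.6 + (114.5/2)×0.34×€103.00 = €2,043,410.83.
EOQ at €88.89 = 123.3 < 130, so use break Q=130: TC = 19,800×€88.89 + (19,800/130.0)×11.6 + (130.0/2)×0.34×€88.89 = €1,763,753.24.
Lowest total cost is €1,763,753.24 at Q = 130.0.

Q* ≈ 130 bearings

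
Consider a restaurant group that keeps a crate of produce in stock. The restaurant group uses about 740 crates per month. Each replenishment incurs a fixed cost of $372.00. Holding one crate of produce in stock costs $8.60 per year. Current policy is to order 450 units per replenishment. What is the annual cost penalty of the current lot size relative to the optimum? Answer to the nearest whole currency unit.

Extra cost ≈ $1,738 per year

Annual demand D = 740 × 12 = 8,880.
EOQ = √(2DS/H) = √(2 × 8,880 × 372 / 8.6) ≈ 876.48.
Cost at Q* = (D/Q*)S + (Q*/2)H = √(2DSH) ≈ $7,537.76.
Cost at Q = 450: (8,880/450)×372 + (450/2)×8.6 = $7,340.80 + $1,935.00 = $9,275.80.
Excess = $9,275.80 − $7,537.76 = $1,738.04.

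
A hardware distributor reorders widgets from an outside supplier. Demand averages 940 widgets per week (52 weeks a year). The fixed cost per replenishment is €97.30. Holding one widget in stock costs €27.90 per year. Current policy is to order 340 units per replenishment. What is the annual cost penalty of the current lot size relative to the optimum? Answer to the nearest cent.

Annual demand D = 940 × 52 = 48,880.
EOQ = √(2DS/H) = √(2 × 48,880 × 97.3 / 27.9) ≈ 583.90.
Cost at Q* = (D/Q*)S + (Q*/2)H = √(2DSH) ≈ €16,290.68.
Cost at Q = 340: (48,880/340)×97.3 + (340/2)×27.9 = €13,988.31 + €4,743.00 = €18,731.31.
Excess = €18,731.31 − €16,290.68 = €2,440.63.

Extra cost ≈ €2,440.63 per year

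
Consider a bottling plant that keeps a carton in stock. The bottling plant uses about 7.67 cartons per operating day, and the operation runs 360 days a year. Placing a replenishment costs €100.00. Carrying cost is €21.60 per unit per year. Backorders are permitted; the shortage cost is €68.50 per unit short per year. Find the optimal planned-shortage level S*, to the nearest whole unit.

S* ≈ 44 cartons

Annual demand D = 7.67 × 360 = 2,761.2.
With planned backorders, Q* = √(2DS/H) · √((H+B)/B).
√(2DS/H) = √(2 × 2,761.2 × 100 / 21.6) = 159.896.
√((H+B)/B) = √((21.6+68.5)/68.5) = 1.1469.
Q* ≈ 183.381.
S* = Q* · H/(H+B) = 183.381 × 21.6/90.1 ≈ 43.963.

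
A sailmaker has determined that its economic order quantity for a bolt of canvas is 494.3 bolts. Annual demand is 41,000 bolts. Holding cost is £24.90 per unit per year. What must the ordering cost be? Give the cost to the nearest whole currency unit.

Squaring Q* = √(2DS/H) gives Q*² = 2DS/H.
From Q* = √(2DS/H): S = Q*²H / (2D) = 494.3² × 24.9 / (2 × 41,000) = 74.1936.

S ≈ £74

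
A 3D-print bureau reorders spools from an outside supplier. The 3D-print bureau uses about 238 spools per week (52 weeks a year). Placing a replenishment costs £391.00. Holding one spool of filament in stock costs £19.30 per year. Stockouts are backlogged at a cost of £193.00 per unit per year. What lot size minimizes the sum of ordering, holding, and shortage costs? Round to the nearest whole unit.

Annual demand D = 238 × 52 = 12,376.
With planned backorders, Q* = √(2DS/H) · √((H+B)/B).
√(2DS/H) = √(2 × 12,376 × 391 / 19.3) = 708.133.
√((H+B)/B) = √((19.3+193)/193) = 1.0488.
Q* ≈ 742.696.

Q* ≈ 743 spools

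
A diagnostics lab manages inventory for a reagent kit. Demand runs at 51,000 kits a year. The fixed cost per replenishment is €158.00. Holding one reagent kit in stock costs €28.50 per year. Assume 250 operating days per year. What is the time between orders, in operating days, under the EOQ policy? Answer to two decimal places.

EOQ = √(2DS/H) = √(2 × 51,000 × 158 / 28.5) ≈ 751.98.
Cycle time = Q*/D × 250 = 751.98 / 51,000 × 250 ≈ 3.686 days.

T ≈ 3.69 days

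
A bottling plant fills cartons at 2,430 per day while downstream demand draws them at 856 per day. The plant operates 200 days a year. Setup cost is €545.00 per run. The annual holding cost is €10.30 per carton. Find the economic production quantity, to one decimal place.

Annual demand D = 856 × 200 = 171,200.
Production build-up factor (1 − d/p) = 1 − 856/2,430 = 0.6477.
Q* = √(2DS / (H(1 − d/p))) = √(2 × 171,200 × 545 / (10.3 × 0.6477)).
= √(186,608,000 / 6.6717) ≈ 5288.680.

Q* ≈ 5,288.7 cartons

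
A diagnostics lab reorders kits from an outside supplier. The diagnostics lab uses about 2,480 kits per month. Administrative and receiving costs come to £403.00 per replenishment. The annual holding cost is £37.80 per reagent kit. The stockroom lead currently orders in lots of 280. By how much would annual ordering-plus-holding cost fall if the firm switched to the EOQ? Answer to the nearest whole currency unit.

Extra cost ≈ £18,014 per year

Annual demand D = 2,480 × 12 = 29,760.
EOQ = √(2DS/H) = √(2 × 29,760 × 403 / 37.8) ≈ 796.60.
Cost at Q* = (D/Q*)S + (Q*/2)H = √(2DSH) ≈ £30,111.33.
Cost at Q = 280: (29,760/280)×403 + (280/2)×37.8 = £42,833.14 + £5,292.00 = £48,125.14.
Excess = £48,125.14 − £30,111.33 = £18,013.82.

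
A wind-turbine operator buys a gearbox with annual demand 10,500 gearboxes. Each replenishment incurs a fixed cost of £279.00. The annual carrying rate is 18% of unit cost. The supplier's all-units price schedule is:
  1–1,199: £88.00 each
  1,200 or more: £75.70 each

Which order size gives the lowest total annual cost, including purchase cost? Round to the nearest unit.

Q* ≈ 1,200 gearboxes

Holding cost per unit per year at price C is H = 0.18·C.
Evaluate total cost at each tier's feasible EOQ or, if the EOQ is below the tier, at the tier's minimum quantity.
EOQ at £88.00 = 608.2 (feasible in tier 1): TC = 10,500×£88.00 + (10,500/608.2)×279 + (608.2/2)×0.18×£88.00 = £933,633.62.
EOQ at £75.70 = 655.7 < 1200, so use break Q=1200: TC = 10,500×£75.70 + (10,500/1200.0)×279 + (1200.0/2)×0.18×£75.70 = £805,466.85.
Lowest total cost is £805,466.85 at Q = 1200.0.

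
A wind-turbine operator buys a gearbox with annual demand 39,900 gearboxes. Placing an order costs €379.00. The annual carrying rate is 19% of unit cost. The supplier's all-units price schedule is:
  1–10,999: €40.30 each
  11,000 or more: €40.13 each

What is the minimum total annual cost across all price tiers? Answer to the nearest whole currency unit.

TC* ≈ €1,623,188

Holding cost per unit per year at price C is H = 0.19·C.
Evaluate total cost at each tier's feasible EOQ or, if the EOQ is below the tier, at the tier's minimum quantity.
EOQ at €40.30 = 1987.4 (feasible in tier 1): TC = 39,900×€40.30 + (39,900/1987.4)×379 + (1987.4/2)×0.19×€40.30 = €1,623,187.75.
EOQ at €40.13 = 1991.6 < 11000, so use break Q=11000: TC = 39,900×€40.13 + (39,900/11000.0)×379 + (11000.0/2)×0.19×€40.13 = €1,644,497.59.
Lowest total cost among the candidates is at Q = 1987.4.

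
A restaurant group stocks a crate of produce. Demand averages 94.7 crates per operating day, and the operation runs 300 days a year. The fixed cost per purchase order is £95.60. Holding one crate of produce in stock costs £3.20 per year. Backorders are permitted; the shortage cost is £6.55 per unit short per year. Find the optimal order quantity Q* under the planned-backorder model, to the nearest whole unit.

Q* ≈ 1,590 crates

Annual demand D = 94.7 × 300 = 28,410.
With planned backorders, Q* = √(2DS/H) · √((H+B)/B).
√(2DS/H) = √(2 × 28,410 × 95.6 / 3.2) = 1302.880.
√((H+B)/B) = √((3.2+6.55)/6.55) = 1.2201.
Q* ≈ 1589.594.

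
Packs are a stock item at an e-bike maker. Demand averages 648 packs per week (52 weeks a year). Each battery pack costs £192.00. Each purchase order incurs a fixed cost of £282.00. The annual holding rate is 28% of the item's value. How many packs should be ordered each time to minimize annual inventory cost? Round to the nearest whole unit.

Q* ≈ 595 packs

Annual demand D = 648 × 52 = 33,696.
Holding cost H = 0.28 × £192.00 = £53.7600 per unit per year.
EOQ = √(2DS / H) = √(2 × 33,696 × 282 / 53.76).
= √(19,004,544 / 53.76) = √353,507.1429 ≈ 594.565.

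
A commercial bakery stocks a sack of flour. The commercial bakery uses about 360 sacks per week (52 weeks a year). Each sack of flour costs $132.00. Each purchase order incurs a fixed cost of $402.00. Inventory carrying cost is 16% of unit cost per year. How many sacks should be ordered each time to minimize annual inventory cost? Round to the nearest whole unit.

Annual demand D = 360 × 52 = 18,720.
Holding cost H = 0.16 × $132.00 = $21.1200 per unit per year.
EOQ = √(2DS / H) = √(2 × 18,720 × 402 / 21.12).
= √(15,050,880 / 21.12) = √712,636.3636 ≈ 844.178.

Q* ≈ 844 sacks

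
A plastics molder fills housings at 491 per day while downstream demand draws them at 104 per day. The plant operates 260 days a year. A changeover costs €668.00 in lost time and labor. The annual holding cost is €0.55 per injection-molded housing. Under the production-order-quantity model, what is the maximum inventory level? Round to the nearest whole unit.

I_max ≈ 7,195 housings

Annual demand D = 104 × 260 = 27,040.
Production build-up factor (1 − d/p) = 1 − 104/491 = 0.7882.
Q* = √(2DS / (H(1 − d/p))) = √(2 × 27,040 × 668 / (0.55 × 0.7882)).
= √(36,125,440 / 0.4335) ≈ 9128.733.
Maximum inventory = Q*(1 − d/p) = 9128.733 × 0.7882 ≈ 7195.152.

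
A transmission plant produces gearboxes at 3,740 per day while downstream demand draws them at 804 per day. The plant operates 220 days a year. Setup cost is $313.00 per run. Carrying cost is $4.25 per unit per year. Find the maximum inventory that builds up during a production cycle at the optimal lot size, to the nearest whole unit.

Annual demand D = 804 × 220 = 176,880.
Production build-up factor (1 − d/p) = 1 − 804/3,740 = 0.7850.
Q* = √(2DS / (H(1 − d/p))) = √(2 × 176,880 × 313 / (4.25 × 0.7850)).
= √(110,726,880 / 3.3364) ≈ 5760.893.
Maximum inventory = Q*(1 − d/p) = 5760.893 × 0.7850 ≈ 4522.455.

I_max ≈ 4,522 gearboxes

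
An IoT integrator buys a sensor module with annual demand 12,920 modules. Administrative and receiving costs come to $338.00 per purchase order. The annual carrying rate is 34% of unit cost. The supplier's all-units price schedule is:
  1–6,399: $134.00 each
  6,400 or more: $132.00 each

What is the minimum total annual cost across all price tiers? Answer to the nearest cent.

TC* ≈ $1,751,227.87

Holding cost per unit per year at price C is H = 0.34·C.
Candidates are each tier's EOQ (if it falls in that tier) and each price-break quantity.
EOQ at $134.00 = 437.8 (feasible in tier 1): TC = 12,920×$134.00 + (12,920/437.8)×338 + (437.8/2)×0.34×$134.00 = $1,751,227.87.
EOQ at $132.00 = 441.1 < 6400, so use break Q=6400: TC = 12,920×$132.00 + (12,920/6400.0)×338 + (6400.0/2)×0.34×$132.00 = $1,849,738.34.
Lowest total cost among the candidates is at Q = 437.8.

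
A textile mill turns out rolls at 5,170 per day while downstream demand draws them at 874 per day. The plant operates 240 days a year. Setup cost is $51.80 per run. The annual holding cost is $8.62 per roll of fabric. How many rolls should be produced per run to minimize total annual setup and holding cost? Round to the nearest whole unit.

Q* ≈ 1,742 rolls

Annual demand D = 874 × 240 = 209,760.
Production build-up factor (1 − d/p) = 1 − 874/5,170 = 0.8309.
Q* = √(2DS / (H(1 − d/p))) = √(2 × 209,760 × 51.8 / (8.62 × 0.8309)).
= √(21,731,136 / 7.1628) ≈ 1741.810.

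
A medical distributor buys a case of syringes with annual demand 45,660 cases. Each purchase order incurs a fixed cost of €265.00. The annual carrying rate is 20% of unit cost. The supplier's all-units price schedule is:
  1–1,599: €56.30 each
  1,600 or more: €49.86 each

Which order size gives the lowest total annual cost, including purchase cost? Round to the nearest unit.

Q* ≈ 1,600 cases

Holding cost per unit per year at price C is H = 0.20·C.
For each price level, check whether its EOQ is feasible; otherwise the best quantity at that price is the breakpoint.
EOQ at €56.30 = 1466.0 (feasible in tier 1): TC = 45,660×€56.30 + (45,660/1466.0)×265 + (1466.0/2)×0.20×€56.30 = €2,587,165.26.
EOQ at €49.86 = 1557.8 < 1600, so use break Q=1600: TC = 45,660×€49.86 + (45,660/1600.0)×265 + (1600.0/2)×0.20×€49.86 = €2,292,147.64.
Lowest total cost is €2,292,147.64 at Q = 1600.0.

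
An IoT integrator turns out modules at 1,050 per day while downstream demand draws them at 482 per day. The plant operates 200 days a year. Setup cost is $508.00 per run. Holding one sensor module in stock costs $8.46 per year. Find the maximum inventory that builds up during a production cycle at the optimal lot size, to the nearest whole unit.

I_max ≈ 2,503 modules

Annual demand D = 482 × 200 = 96,400.
Production build-up factor (1 − d/p) = 1 − 482/1,050 = 0.5410.
Q* = √(2DS / (H(1 − d/p))) = √(2 × 96,400 × 508 / (8.46 × 0.5410)).
= √(97,942,400 / 4.5765) ≈ 4626.160.
Maximum inventory = Q*(1 − d/p) = 4626.160 × 0.5410 ≈ 2502.532.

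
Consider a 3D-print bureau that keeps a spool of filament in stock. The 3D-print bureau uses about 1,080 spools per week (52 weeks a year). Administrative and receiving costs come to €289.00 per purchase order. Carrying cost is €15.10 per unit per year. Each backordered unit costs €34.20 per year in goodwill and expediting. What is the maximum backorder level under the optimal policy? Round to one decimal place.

S* ≈ 539.2 spools

Annual demand D = 1,080 × 52 = 56,160.
With planned backorders, Q* = √(2DS/H) · √((H+B)/B).
√(2DS/H) = √(2 × 56,160 × 289 / 15.1) = 1466.186.
√((H+B)/B) = √((15.1+34.2)/34.2) = 1.2006.
Q* ≈ 1760.352.
S* = Q* · H/(H+B) = 1760.352 × 15.1/49.3 ≈ 539.175.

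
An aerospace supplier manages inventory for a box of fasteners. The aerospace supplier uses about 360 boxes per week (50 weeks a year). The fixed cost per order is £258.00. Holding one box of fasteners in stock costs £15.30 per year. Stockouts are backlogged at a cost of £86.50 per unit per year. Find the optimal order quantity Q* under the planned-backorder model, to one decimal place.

Annual demand D = 360 × 50 = 18,000.
With planned backorders, Q* = √(2DS/H) · √((H+B)/B).
√(2DS/H) = √(2 × 18,000 × 258 / 15.3) = 779.140.
√((H+B)/B) = √((15.3+86.5)/86.5) = 1.0848.
Q* ≈ 845.242.

Q* ≈ 845.2 boxes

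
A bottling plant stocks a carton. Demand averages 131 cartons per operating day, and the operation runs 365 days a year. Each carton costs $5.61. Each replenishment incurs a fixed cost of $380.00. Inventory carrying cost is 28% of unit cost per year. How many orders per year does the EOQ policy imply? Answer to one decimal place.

N ≈ 9.9 orders per year

Annual demand D = 131 × 365 = 47,815.
Holding cost H = 0.28 × $5.61 = $1.5708 per unit per year.
The optimal lot size = √(2DS/H) = √(2 × 47,815 × 380 / 1.5708) ≈ 4809.82.
Orders per year = D / Q* = 47,815 / 4809.82 ≈ 9.941.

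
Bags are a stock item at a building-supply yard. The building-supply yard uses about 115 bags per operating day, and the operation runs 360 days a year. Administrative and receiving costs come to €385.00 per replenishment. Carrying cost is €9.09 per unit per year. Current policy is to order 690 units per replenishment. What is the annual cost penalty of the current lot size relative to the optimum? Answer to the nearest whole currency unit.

Extra cost ≈ €9,213 per year

Annual demand D = 115 × 360 = 41,400.
EOQ = √(2DS/H) = √(2 × 41,400 × 385 / 9.09) ≈ 1872.68.
Cost at Q* = (D/Q*)S + (Q*/2)H = √(2DSH) ≈ €17,022.66.
Cost at Q = 690: (41,400/690)×385 + (690/2)×9.09 = €23,100.00 + €3,136.05 = €26,236.05.
Excess = €26,236.05 − €17,022.66 = €9,213.39.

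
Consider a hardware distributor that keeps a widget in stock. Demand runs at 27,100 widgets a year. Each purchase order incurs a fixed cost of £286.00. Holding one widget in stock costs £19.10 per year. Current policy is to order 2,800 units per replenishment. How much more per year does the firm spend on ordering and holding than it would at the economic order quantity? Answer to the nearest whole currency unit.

Extra cost ≈ £12,301 per year

EOQ = √(2DS/H) = √(2 × 27,100 × 286 / 19.1) ≈ 900.88.
Cost at Q* = (D/Q*)S + (Q*/2)H = √(2DSH) ≈ £17,206.77.
Cost at Q = 2,800: (27,100/2,800)×286 + (2,800/2)×19.1 = £2,768.07 + £26,740.00 = £29,508.07.
Excess = £29,508.07 − £17,206.77 = £12,301.30.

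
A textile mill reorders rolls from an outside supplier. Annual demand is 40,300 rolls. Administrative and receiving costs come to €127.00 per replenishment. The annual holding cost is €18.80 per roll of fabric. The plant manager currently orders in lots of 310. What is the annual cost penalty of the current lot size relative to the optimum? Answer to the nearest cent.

Extra cost ≈ €5,551.71 per year

EOQ = √(2DS/H) = √(2 × 40,300 × 127 / 18.8) ≈ 737.89.
Cost at Q* = (D/Q*)S + (Q*/2)H = √(2DSH) ≈ €13,872.29.
Cost at Q = 310: (40,300/310)×127 + (310/2)×18.8 = €16,510.00 + €2,914.00 = €19,424.00.
Excess = €19,424.00 − €13,872.29 = €5,551.71.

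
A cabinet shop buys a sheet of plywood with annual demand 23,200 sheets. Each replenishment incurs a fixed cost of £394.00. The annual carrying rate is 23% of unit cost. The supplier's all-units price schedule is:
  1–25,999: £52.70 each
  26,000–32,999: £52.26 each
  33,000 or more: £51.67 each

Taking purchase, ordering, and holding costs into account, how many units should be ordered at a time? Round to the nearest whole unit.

Holding cost per unit per year at price C is H = 0.23·C.
Candidates are each tier's EOQ (if it falls in that tier) and each price-break quantity.
EOQ at £52.70 = 1228.1 (feasible in tier 1): TC = 23,200×£52.70 + (23,200/1228.1)×394 + (1228.1/2)×0.23×£52.70 = £1,237,525.94.
EOQ at £52.26 = 1233.3 < 26000, so use break Q=26000: TC = 23,200×£52.26 + (23,200/26000.0)×394 + (26000.0/2)×0.23×£52.26 = £1,369,040.97.
EOQ at £51.67 = 1240.3 < 33000, so use break Q=33000: TC = 23,200×£51.67 + (23,200/33000.0)×394 + (33000.0/2)×0.23×£51.67 = £1,395,108.64.
Lowest total cost is £1,237,525.94 at Q = 1228.1.

Q* ≈ 1,228 sheets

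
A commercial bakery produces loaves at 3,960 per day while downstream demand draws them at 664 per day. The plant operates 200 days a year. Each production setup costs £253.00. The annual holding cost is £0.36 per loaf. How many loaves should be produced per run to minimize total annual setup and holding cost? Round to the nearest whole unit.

Annual demand D = 664 × 200 = 132,800.
Production build-up factor (1 − d/p) = 1 − 664/3,960 = 0.8323.
Q* = √(2DS / (H(1 − d/p))) = √(2 × 132,800 × 253 / (0.36 × 0.8323)).
= √(67,196,800 / 0.2996) ≈ 14975.352.

Q* ≈ 14,975 loaves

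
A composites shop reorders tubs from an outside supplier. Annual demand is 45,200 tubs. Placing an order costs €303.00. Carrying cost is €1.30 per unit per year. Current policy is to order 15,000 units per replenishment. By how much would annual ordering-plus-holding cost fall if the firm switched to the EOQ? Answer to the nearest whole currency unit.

Extra cost ≈ €4,696 per year

EOQ = √(2DS/H) = √(2 × 45,200 × 303 / 1.3) ≈ 4590.22.
Cost at Q* = (D/Q*)S + (Q*/2)H = √(2DSH) ≈ €5,967.29.
Cost at Q = 15,000: (45,200/15,000)×303 + (15,000/2)×1.3 = €913.04 + €9,750.00 = €10,663.04.
Excess = €10,663.04 − €5,967.29 = €4,695.75.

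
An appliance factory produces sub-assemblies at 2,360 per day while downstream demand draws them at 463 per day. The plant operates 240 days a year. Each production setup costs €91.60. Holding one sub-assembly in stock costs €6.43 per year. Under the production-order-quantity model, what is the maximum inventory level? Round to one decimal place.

Annual demand D = 463 × 240 = 111,120.
Production build-up factor (1 − d/p) = 1 − 463/2,360 = 0.8038.
Q* = √(2DS / (H(1 − d/p))) = √(2 × 111,120 × 91.6 / (6.43 × 0.8038)).
= √(20,357,184 / 5.1685) ≈ 1984.612.
Maximum inventory = Q*(1 − d/p) = 1984.612 × 0.8038 ≈ 1595.258.

I_max ≈ 1,595.3 sub-assemblies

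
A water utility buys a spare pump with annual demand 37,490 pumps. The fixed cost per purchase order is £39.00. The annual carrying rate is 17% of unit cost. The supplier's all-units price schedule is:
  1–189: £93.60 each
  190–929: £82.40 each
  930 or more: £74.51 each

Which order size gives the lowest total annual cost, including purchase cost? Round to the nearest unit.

Q* ≈ 930 pumps

Holding cost per unit per year at price C is H = 0.17·C.
For each price level, check whether its EOQ is feasible; otherwise the best quantity at that price is the breakpoint.
Tier 1 (£93.60): EOQ = 428.7 exceeds tier's upper bound 189, so this tier is dominated.
EOQ at £82.40 = 456.9 (feasible in tier 2): TC = 37,490×£82.40 + (37,490/456.9)×39 + (456.9/2)×0.17×£82.40 = £3,095,576.19.
EOQ at £74.51 = 480.5 < 930, so use break Q=930: TC = 37,490×£74.51 + (37,490/930.0)×39 + (930.0/2)×0.17×£74.51 = £2,800,842.08.
Lowest total cost is £2,800,842.08 at Q = 930.0.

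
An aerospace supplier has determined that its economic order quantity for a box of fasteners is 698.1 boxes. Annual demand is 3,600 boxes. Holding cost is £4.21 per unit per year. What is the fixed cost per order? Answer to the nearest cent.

The basic EOQ model gives Q* = √(2DS/H); rearrange for the unknown.
From Q* = √(2DS/H): S = Q*²H / (2D) = 698.1² × 4.21 / (2 × 3,600) = 284.9606.

S ≈ £284.96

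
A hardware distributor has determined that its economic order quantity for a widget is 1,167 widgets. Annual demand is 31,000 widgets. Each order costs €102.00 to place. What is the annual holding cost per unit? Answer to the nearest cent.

H ≈ €4.64

The basic EOQ model gives Q* = √(2DS/H); rearrange for the unknown.
From Q* = √(2DS/H): H = 2DS / Q*² = 2 × 31,000 × 102 / 1,167² = 4.6436.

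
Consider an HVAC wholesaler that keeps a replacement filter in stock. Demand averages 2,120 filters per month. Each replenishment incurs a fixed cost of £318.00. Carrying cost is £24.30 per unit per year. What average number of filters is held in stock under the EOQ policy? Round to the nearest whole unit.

Annual demand D = 2,120 × 12 = 25,440.
Q* = √(2DS/H) = √(2 × 25,440 × 318 / 24.3) ≈ 815.99.
Average inventory = Q*/2 ≈ 815.99 / 2 = 407.994.

Average inventory ≈ 408 filters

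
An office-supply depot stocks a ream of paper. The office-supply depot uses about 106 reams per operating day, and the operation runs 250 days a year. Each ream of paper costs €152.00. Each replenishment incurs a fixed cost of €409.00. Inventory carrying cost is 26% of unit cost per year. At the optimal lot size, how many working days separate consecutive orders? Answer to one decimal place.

T ≈ 7.0 days

Annual demand D = 106 × 250 = 26,500.
Holding cost H = 0.26 × €152.00 = €39.5200 per unit per year.
The optimal lot size = √(2DS/H) = √(2 × 26,500 × 409 / 39.52) ≈ 740.61.
Cycle time = Q*/D × 250 = 740.61 / 26,500 × 250 ≈ 6.987 days.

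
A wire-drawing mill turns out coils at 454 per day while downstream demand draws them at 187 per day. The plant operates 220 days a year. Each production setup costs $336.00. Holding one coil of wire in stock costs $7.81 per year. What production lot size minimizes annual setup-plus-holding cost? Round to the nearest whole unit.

Q* ≈ 2,453 coils

Annual demand D = 187 × 220 = 41,140.
Production build-up factor (1 − d/p) = 1 − 187/454 = 0.5881.
Q* = √(2DS / (H(1 − d/p))) = √(2 × 41,140 × 336 / (7.81 × 0.5881)).
= √(27,646,080 / 4.5931) ≈ 2453.373.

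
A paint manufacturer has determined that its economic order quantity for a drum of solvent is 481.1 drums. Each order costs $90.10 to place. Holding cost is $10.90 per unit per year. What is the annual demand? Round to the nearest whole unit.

D ≈ 14,000 drums per year

The basic EOQ model gives Q* = √(2DS/H); rearrange for the unknown.
From Q* = √(2DS/H): D = Q*²H / (2S) = 481.1² × 10.9 / (2 × 90.1) = 14000.464.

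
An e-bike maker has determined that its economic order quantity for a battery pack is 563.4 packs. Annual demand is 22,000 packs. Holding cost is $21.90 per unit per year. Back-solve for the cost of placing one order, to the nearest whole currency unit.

Invert the EOQ relation Q*² = 2DS/H.
From Q* = √(2DS/H): S = Q*²H / (2D) = 563.4² × 21.9 / (2 × 22,000) = 157.9884.

S ≈ $158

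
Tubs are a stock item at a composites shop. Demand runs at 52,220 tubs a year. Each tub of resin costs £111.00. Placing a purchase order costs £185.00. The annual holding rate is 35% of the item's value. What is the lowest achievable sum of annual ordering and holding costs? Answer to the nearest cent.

TC* ≈ £27,397.74

Holding cost H = 0.35 × £111.00 = £38.8500 per unit per year.
The optimal lot size = √(2DS/H) = √(2 × 52,220 × 185 / 38.85) ≈ 705.22.
At Q*, ordering cost (D/Q*)S equals holding cost (Q*/2)H, each = √(DSH/2).
Minimum total = √(2DSH) = √(2 × 52,220 × 185 × 38.85) ≈ 27397.744.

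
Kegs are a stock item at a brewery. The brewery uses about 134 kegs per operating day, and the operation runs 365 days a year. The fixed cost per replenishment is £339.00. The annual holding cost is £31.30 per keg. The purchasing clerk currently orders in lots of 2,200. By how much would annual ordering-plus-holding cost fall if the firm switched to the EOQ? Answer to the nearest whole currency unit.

Extra cost ≈ £9,750 per year

Annual demand D = 134 × 365 = 48,910.
EOQ = √(2DS/H) = √(2 × 48,910 × 339 / 31.3) ≈ 1029.30.
Cost at Q* = (D/Q*)S + (Q*/2)H = √(2DSH) ≈ £32,217.06.
Cost at Q = 2,200: (48,910/2,200)×339 + (2,200/2)×31.3 = £7,536.59 + £34,430.00 = £41,966.59.
Excess = £41,966.59 − £32,217.06 = £9,749.53.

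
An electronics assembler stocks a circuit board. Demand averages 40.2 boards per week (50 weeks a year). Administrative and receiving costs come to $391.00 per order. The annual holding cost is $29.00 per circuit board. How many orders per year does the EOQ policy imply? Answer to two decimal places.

Annual demand D = 40.2 × 50 = 2,010.
The optimal lot size = √(2DS/H) = √(2 × 2,010 × 391 / 29) ≈ 232.81.
Orders per year = D / Q* = 2,010 / 232.81 ≈ 8.634.

N ≈ 8.63 orders per year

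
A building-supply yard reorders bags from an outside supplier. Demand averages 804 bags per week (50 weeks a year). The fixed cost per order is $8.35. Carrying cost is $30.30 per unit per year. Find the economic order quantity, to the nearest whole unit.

Annual demand D = 804 × 50 = 40,200.
EOQ = √(2DS / H) = √(2 × 40,200 × 8.35 / 30.3).
= √(671,340 / 30.3) = √22,156.4356 ≈ 148.850.

Q* ≈ 149 bags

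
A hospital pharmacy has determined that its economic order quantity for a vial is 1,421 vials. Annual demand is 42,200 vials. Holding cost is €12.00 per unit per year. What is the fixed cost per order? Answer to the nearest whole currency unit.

Invert the EOQ relation Q*² = 2DS/H.
From Q* = √(2DS/H): S = Q*²H / (2D) = 1,421² × 12 / (2 × 42,200) = 287.0959.

S ≈ €287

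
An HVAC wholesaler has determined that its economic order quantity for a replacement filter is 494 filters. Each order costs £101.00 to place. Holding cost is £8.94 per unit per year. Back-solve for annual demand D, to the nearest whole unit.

D ≈ 10,800 filters per year

Invert the EOQ relation Q*² = 2DS/H.
From Q* = √(2DS/H): D = Q*²H / (2S) = 494² × 8.94 / (2 × 101) = 10800.405.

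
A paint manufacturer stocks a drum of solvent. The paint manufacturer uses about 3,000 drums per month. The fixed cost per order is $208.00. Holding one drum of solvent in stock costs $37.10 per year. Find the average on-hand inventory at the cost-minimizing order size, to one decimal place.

Average inventory ≈ 317.7 drums

Annual demand D = 3,000 × 12 = 36,000.
EOQ = √(2DS/H) = √(2 × 36,000 × 208 / 37.1) ≈ 635.35.
Average inventory = Q*/2 ≈ 635.35 / 2 = 317.673.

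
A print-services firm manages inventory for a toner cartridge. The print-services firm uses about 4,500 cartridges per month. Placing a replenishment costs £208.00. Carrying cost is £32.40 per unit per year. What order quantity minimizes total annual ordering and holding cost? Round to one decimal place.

Annual demand D = 4,500 × 12 = 54,000.
EOQ = √(2DS / H) = √(2 × 54,000 × 208 / 32.4).
= √(22,464,000 / 32.4) = √693,333.3333 ≈ 832.666.

Q* ≈ 832.7 cartridges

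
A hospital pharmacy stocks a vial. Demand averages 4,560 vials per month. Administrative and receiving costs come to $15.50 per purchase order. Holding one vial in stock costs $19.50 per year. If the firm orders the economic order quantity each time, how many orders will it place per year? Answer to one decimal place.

N ≈ 185.5 orders per year

Annual demand D = 4,560 × 12 = 54,720.
The optimal lot size = √(2DS/H) = √(2 × 54,720 × 15.5 / 19.5) ≈ 294.94.
Orders per year = D / Q* = 54,720 / 294.94 ≈ 185.528.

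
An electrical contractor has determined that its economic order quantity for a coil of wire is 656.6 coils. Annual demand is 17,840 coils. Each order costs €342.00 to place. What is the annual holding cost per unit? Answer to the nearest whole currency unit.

Invert the EOQ relation Q*² = 2DS/H.
From Q* = √(2DS/H): H = 2DS / Q*² = 2 × 17,840 × 342 / 656.6² = 28.3041.

H ≈ €28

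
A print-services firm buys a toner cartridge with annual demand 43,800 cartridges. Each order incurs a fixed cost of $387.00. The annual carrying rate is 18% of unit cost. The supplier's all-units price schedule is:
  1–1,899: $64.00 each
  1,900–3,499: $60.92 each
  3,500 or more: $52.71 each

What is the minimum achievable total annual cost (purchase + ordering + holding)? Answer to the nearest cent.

TC* ≈ $2,330,144.68

Holding cost per unit per year at price C is H = 0.18·C.
For each price level, check whether its EOQ is feasible; otherwise the best quantity at that price is the breakpoint.
EOQ at $64.00 = 1715.5 (feasible in tier 1): TC = 43,800×$64.00 + (43,800/1715.5)×387 + (1715.5/2)×0.18×$64.00 = $2,822,962.13.
EOQ at $60.92 = 1758.3 < 1900, so use break Q=1900: TC = 43,800×$60.92 + (43,800/1900.0)×387 + (1900.0/2)×0.18×$60.92 = $2,687,634.69.
EOQ at $52.71 = 1890.3 < 3500, so use break Q=3500: TC = 43,800×$52.71 + (43,800/3500.0)×387 + (3500.0/2)×0.18×$52.71 = $2,330,144.68.
Lowest total cost among the candidates is at Q = 3500.0.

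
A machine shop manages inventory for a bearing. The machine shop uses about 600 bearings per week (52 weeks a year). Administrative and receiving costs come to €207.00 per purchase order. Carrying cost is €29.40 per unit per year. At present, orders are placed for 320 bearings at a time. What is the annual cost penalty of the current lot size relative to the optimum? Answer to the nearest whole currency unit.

Annual demand D = 600 × 52 = 31,200.
EOQ = √(2DS/H) = √(2 × 31,200 × 207 / 29.4) ≈ 662.83.
Cost at Q* = (D/Q*)S + (Q*/2)H = √(2DSH) ≈ €19,487.28.
Cost at Q = 320: (31,200/320)×207 + (320/2)×29.4 = €20,182.50 + €4,704.00 = €24,886.50.
Excess = €24,886.50 − €19,487.28 = €5,399.22.

Extra cost ≈ €5,399 per year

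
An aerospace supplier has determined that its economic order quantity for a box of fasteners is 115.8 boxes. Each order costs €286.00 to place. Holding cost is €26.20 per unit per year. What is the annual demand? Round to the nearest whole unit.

Invert the EOQ relation Q*² = 2DS/H.
From Q* = √(2DS/H): D = Q*²H / (2S) = 115.8² × 26.2 / (2 × 286) = 614.218.

D ≈ 614 boxes per year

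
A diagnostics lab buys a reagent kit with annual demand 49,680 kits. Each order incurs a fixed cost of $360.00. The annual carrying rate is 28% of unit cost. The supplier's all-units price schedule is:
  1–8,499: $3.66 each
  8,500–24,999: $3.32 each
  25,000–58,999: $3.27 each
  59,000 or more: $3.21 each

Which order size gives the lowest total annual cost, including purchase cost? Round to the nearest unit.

Holding cost per unit per year at price C is H = 0.28·C.
Evaluate total cost at each tier's feasible EOQ or, if the EOQ is below the tier, at the tier's minimum quantity.
EOQ at $3.66 = 5908.0 (feasible in tier 1): TC = 49,680×$3.66 + (49,680/5908.0)×360 + (5908.0/2)×0.28×$3.66 = $187,883.28.
EOQ at $3.32 = 6203.1 < 8500, so use break Q=8500: TC = 49,680×$3.32 + (49,680/8500.0)×360 + (8500.0/2)×0.28×$3.32 = $170,992.49.
EOQ at $3.27 = 6250.3 < 25000, so use break Q=25000: TC = 49,680×$3.27 + (49,680/25000.0)×360 + (25000.0/2)×0.28×$3.27 = $174,613.99.
EOQ at $3.21 = 6308.5 < 59000, so use break Q=59000: TC = 49,680×$3.21 + (49,680/59000.0)×360 + (59000.0/2)×0.28×$3.21 = $186,290.53.
Lowest total cost is $170,992.49 at Q = 8500.0.

Q* ≈ 8,500 kits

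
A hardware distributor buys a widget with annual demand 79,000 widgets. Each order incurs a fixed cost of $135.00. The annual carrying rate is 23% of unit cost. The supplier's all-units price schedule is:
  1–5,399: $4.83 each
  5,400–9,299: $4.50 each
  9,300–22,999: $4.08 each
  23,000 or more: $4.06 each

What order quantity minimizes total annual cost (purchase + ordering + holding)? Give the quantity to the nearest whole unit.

Q* ≈ 9,300 widgets

Holding cost per unit per year at price C is H = 0.23·C.
For each price level, check whether its EOQ is feasible; otherwise the best quantity at that price is the breakpoint.
EOQ at $4.83 = 4381.9 (feasible in tier 1): TC = 79,000×$4.83 + (79,000/4381.9)×135 + (4381.9/2)×0.23×$4.83 = $386,437.80.
EOQ at $4.50 = 4539.7 < 5400, so use break Q=5400: TC = 79,000×$4.50 + (79,000/5400.0)×135 + (5400.0/2)×0.23×$4.50 = $360,269.50.
EOQ at $4.08 = 4767.6 < 9300, so use break Q=9300: TC = 79,000×$4.08 + (79,000/9300.0)×135 + (9300.0/2)×0.23×$4.08 = $327,830.33.
EOQ at $4.06 = 4779.3 < 23000, so use break Q=23000: TC = 79,000×$4.06 + (79,000/23000.0)×135 + (23000.0/2)×0.23×$4.06 = $331,942.40.
Lowest total cost is $327,830.33 at Q = 9300.0.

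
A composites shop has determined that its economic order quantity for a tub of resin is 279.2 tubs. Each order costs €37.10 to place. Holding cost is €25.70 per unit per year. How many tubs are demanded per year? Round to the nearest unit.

The basic EOQ model gives Q* = √(2DS/H); rearrange for the unknown.
From Q* = √(2DS/H): D = Q*²H / (2S) = 279.2² × 25.7 / (2 × 37.1) = 26999.769.

D ≈ 27,000 tubs per year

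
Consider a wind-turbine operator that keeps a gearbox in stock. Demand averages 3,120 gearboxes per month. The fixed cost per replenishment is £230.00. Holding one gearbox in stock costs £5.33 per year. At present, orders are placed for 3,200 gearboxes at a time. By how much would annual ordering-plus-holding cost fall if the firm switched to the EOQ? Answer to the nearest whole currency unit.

Annual demand D = 3,120 × 12 = 37,440.
EOQ = √(2DS/H) = √(2 × 37,440 × 230 / 5.33) ≈ 1797.56.
Cost at Q* = (D/Q*)S + (Q*/2)H = √(2DSH) ≈ £9,580.99.
Cost at Q = 3,200: (37,440/3,200)×230 + (3,200/2)×5.33 = £2,691.00 + £8,528.00 = £11,219.00.
Excess = £11,219.00 − £9,580.99 = £1,638.01.

Extra cost ≈ £1,638 per year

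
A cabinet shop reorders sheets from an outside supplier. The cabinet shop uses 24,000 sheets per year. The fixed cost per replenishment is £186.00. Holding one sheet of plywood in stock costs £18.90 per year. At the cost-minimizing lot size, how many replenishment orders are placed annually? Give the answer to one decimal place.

Q* = √(2DS/H) = √(2 × 24,000 × 186 / 18.9) ≈ 687.30.
Orders per year = D / Q* = 24,000 / 687.30 ≈ 34.919.

N ≈ 34.9 orders per year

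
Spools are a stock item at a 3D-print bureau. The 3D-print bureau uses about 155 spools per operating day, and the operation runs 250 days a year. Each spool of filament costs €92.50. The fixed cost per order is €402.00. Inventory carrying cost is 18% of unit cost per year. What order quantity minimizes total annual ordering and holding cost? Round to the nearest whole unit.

Annual demand D = 155 × 250 = 38,750.
Holding cost H = 0.18 × €92.50 = €16.6500 per unit per year.
EOQ = √(2DS / H) = √(2 × 38,750 × 402 / 16.65).
= √(31,155,000 / 16.65) = √1,871,171.1712 ≈ 1367.908.

Q* ≈ 1,368 spools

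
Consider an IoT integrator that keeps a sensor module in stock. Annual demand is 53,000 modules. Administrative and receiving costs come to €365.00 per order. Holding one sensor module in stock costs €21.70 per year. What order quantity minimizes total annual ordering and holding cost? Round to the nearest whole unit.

Q* ≈ 1,335 modules

EOQ = √(2DS / H) = √(2 × 53,000 × 365 / 21.7).
= √(38,690,000 / 21.7) = √1,782,949.3088 ≈ 1335.271.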